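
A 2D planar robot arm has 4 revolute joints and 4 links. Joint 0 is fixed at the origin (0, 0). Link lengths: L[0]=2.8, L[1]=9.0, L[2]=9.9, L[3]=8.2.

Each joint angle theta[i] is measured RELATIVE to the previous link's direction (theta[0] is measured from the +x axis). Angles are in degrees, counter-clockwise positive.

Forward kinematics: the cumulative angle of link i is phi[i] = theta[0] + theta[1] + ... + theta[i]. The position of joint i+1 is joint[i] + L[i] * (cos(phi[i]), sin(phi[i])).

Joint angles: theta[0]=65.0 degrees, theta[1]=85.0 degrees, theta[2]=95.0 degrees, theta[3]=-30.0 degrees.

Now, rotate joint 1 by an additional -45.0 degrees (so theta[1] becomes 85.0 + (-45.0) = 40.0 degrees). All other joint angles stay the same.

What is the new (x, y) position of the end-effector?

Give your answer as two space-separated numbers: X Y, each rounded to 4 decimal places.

joint[0] = (0.0000, 0.0000)  (base)
link 0: phi[0] = 65 = 65 deg
  cos(65 deg) = 0.4226, sin(65 deg) = 0.9063
  joint[1] = (0.0000, 0.0000) + 2.8 * (0.4226, 0.9063) = (0.0000 + 1.1833, 0.0000 + 2.5377) = (1.1833, 2.5377)
link 1: phi[1] = 65 + 40 = 105 deg
  cos(105 deg) = -0.2588, sin(105 deg) = 0.9659
  joint[2] = (1.1833, 2.5377) + 9 * (-0.2588, 0.9659) = (1.1833 + -2.3294, 2.5377 + 8.6933) = (-1.1460, 11.2310)
link 2: phi[2] = 65 + 40 + 95 = 200 deg
  cos(200 deg) = -0.9397, sin(200 deg) = -0.3420
  joint[3] = (-1.1460, 11.2310) + 9.9 * (-0.9397, -0.3420) = (-1.1460 + -9.3030, 11.2310 + -3.3860) = (-10.4490, 7.8450)
link 3: phi[3] = 65 + 40 + 95 + -30 = 170 deg
  cos(170 deg) = -0.9848, sin(170 deg) = 0.1736
  joint[4] = (-10.4490, 7.8450) + 8.2 * (-0.9848, 0.1736) = (-10.4490 + -8.0754, 7.8450 + 1.4239) = (-18.5244, 9.2689)
End effector: (-18.5244, 9.2689)

Answer: -18.5244 9.2689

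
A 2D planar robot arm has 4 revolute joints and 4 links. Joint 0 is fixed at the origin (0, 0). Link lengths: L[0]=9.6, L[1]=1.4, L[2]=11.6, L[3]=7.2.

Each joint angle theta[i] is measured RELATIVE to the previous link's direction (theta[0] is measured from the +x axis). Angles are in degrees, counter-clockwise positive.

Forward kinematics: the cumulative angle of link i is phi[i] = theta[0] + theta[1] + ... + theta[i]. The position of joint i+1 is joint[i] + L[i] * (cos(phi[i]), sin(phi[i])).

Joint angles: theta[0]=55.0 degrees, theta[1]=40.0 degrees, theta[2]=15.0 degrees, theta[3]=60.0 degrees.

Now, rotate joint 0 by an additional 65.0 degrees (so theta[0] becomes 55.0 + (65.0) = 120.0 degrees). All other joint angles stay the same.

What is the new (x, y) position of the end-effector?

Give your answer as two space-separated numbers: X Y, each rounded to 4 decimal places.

joint[0] = (0.0000, 0.0000)  (base)
link 0: phi[0] = 120 = 120 deg
  cos(120 deg) = -0.5000, sin(120 deg) = 0.8660
  joint[1] = (0.0000, 0.0000) + 9.6 * (-0.5000, 0.8660) = (0.0000 + -4.8000, 0.0000 + 8.3138) = (-4.8000, 8.3138)
link 1: phi[1] = 120 + 40 = 160 deg
  cos(160 deg) = -0.9397, sin(160 deg) = 0.3420
  joint[2] = (-4.8000, 8.3138) + 1.4 * (-0.9397, 0.3420) = (-4.8000 + -1.3156, 8.3138 + 0.4788) = (-6.1156, 8.7927)
link 2: phi[2] = 120 + 40 + 15 = 175 deg
  cos(175 deg) = -0.9962, sin(175 deg) = 0.0872
  joint[3] = (-6.1156, 8.7927) + 11.6 * (-0.9962, 0.0872) = (-6.1156 + -11.5559, 8.7927 + 1.0110) = (-17.6714, 9.8037)
link 3: phi[3] = 120 + 40 + 15 + 60 = 235 deg
  cos(235 deg) = -0.5736, sin(235 deg) = -0.8192
  joint[4] = (-17.6714, 9.8037) + 7.2 * (-0.5736, -0.8192) = (-17.6714 + -4.1298, 9.8037 + -5.8979) = (-21.8012, 3.9058)
End effector: (-21.8012, 3.9058)

Answer: -21.8012 3.9058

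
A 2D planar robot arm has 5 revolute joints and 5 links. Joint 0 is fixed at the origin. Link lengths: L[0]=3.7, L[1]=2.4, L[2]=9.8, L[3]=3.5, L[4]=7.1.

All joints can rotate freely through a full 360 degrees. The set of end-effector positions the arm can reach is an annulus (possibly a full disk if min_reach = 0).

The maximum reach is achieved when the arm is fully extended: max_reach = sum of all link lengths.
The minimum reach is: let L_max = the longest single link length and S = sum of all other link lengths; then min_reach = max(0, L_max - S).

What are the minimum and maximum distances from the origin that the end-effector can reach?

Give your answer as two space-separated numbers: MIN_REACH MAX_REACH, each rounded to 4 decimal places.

Answer: 0.0000 26.5000

Derivation:
Link lengths: [3.7, 2.4, 9.8, 3.5, 7.1]
max_reach = 3.7 + 2.4 + 9.8 + 3.5 + 7.1 = 26.5
L_max = max([3.7, 2.4, 9.8, 3.5, 7.1]) = 9.8
S (sum of others) = 26.5 - 9.8 = 16.7
min_reach = max(0, 9.8 - 16.7) = max(0, -6.9) = 0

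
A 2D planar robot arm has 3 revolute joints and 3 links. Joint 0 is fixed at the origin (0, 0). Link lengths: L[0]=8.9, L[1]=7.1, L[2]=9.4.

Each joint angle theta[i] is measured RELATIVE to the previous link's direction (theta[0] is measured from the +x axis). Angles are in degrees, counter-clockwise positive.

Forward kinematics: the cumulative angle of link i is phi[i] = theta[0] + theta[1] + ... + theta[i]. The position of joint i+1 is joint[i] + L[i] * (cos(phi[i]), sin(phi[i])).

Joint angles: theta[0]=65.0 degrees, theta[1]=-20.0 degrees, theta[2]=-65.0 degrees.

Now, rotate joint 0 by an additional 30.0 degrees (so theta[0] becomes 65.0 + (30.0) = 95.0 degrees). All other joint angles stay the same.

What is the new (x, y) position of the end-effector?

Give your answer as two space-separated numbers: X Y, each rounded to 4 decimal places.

joint[0] = (0.0000, 0.0000)  (base)
link 0: phi[0] = 95 = 95 deg
  cos(95 deg) = -0.0872, sin(95 deg) = 0.9962
  joint[1] = (0.0000, 0.0000) + 8.9 * (-0.0872, 0.9962) = (0.0000 + -0.7757, 0.0000 + 8.8661) = (-0.7757, 8.8661)
link 1: phi[1] = 95 + -20 = 75 deg
  cos(75 deg) = 0.2588, sin(75 deg) = 0.9659
  joint[2] = (-0.7757, 8.8661) + 7.1 * (0.2588, 0.9659) = (-0.7757 + 1.8376, 8.8661 + 6.8581) = (1.0619, 15.7242)
link 2: phi[2] = 95 + -20 + -65 = 10 deg
  cos(10 deg) = 0.9848, sin(10 deg) = 0.1736
  joint[3] = (1.0619, 15.7242) + 9.4 * (0.9848, 0.1736) = (1.0619 + 9.2572, 15.7242 + 1.6323) = (10.3191, 17.3565)
End effector: (10.3191, 17.3565)

Answer: 10.3191 17.3565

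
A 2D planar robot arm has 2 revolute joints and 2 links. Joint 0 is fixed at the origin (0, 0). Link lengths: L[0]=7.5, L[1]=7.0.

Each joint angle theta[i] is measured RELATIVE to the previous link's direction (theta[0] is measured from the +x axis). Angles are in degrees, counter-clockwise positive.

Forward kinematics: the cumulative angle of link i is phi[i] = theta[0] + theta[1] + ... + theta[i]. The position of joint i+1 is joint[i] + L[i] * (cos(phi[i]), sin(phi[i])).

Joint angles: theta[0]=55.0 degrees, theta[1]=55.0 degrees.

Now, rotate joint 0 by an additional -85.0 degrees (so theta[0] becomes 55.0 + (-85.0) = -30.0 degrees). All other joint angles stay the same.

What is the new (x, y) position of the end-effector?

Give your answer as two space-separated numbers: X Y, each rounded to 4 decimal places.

joint[0] = (0.0000, 0.0000)  (base)
link 0: phi[0] = -30 = -30 deg
  cos(-30 deg) = 0.8660, sin(-30 deg) = -0.5000
  joint[1] = (0.0000, 0.0000) + 7.5 * (0.8660, -0.5000) = (0.0000 + 6.4952, 0.0000 + -3.7500) = (6.4952, -3.7500)
link 1: phi[1] = -30 + 55 = 25 deg
  cos(25 deg) = 0.9063, sin(25 deg) = 0.4226
  joint[2] = (6.4952, -3.7500) + 7 * (0.9063, 0.4226) = (6.4952 + 6.3442, -3.7500 + 2.9583) = (12.8393, -0.7917)
End effector: (12.8393, -0.7917)

Answer: 12.8393 -0.7917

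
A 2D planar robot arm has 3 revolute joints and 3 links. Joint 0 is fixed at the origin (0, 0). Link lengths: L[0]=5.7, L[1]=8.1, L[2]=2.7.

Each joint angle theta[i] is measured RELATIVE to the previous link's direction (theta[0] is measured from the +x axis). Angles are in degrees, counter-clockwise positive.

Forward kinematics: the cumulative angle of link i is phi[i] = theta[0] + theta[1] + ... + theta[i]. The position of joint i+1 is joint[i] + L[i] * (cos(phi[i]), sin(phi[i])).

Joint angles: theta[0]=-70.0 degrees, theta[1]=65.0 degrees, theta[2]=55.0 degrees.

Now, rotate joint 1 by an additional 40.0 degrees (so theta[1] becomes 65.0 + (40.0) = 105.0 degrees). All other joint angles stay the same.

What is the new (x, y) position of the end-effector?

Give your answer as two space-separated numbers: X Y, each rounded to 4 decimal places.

joint[0] = (0.0000, 0.0000)  (base)
link 0: phi[0] = -70 = -70 deg
  cos(-70 deg) = 0.3420, sin(-70 deg) = -0.9397
  joint[1] = (0.0000, 0.0000) + 5.7 * (0.3420, -0.9397) = (0.0000 + 1.9495, 0.0000 + -5.3562) = (1.9495, -5.3562)
link 1: phi[1] = -70 + 105 = 35 deg
  cos(35 deg) = 0.8192, sin(35 deg) = 0.5736
  joint[2] = (1.9495, -5.3562) + 8.1 * (0.8192, 0.5736) = (1.9495 + 6.6351, -5.3562 + 4.6460) = (8.5846, -0.7103)
link 2: phi[2] = -70 + 105 + 55 = 90 deg
  cos(90 deg) = 0.0000, sin(90 deg) = 1.0000
  joint[3] = (8.5846, -0.7103) + 2.7 * (0.0000, 1.0000) = (8.5846 + 0.0000, -0.7103 + 2.7000) = (8.5846, 1.9897)
End effector: (8.5846, 1.9897)

Answer: 8.5846 1.9897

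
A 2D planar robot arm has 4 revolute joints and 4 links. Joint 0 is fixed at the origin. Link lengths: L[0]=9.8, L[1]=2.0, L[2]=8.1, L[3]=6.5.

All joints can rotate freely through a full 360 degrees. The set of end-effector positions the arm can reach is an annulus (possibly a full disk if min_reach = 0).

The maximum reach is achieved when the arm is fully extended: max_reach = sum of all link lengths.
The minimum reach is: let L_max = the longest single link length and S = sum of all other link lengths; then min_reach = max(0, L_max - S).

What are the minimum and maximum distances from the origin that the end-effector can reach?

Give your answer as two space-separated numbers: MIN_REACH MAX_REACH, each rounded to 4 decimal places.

Answer: 0.0000 26.4000

Derivation:
Link lengths: [9.8, 2.0, 8.1, 6.5]
max_reach = 9.8 + 2 + 8.1 + 6.5 = 26.4
L_max = max([9.8, 2.0, 8.1, 6.5]) = 9.8
S (sum of others) = 26.4 - 9.8 = 16.6
min_reach = max(0, 9.8 - 16.6) = max(0, -6.8) = 0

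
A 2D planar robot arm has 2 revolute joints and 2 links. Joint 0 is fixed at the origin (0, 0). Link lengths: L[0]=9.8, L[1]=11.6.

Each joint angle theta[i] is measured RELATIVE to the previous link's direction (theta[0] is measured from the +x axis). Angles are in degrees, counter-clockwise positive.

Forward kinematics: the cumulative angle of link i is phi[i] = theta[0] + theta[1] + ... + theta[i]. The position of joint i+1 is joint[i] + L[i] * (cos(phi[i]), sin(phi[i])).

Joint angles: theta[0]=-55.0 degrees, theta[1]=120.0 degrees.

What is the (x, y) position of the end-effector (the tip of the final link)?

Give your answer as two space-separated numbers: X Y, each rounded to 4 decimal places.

Answer: 10.5234 2.4855

Derivation:
joint[0] = (0.0000, 0.0000)  (base)
link 0: phi[0] = -55 = -55 deg
  cos(-55 deg) = 0.5736, sin(-55 deg) = -0.8192
  joint[1] = (0.0000, 0.0000) + 9.8 * (0.5736, -0.8192) = (0.0000 + 5.6210, 0.0000 + -8.0277) = (5.6210, -8.0277)
link 1: phi[1] = -55 + 120 = 65 deg
  cos(65 deg) = 0.4226, sin(65 deg) = 0.9063
  joint[2] = (5.6210, -8.0277) + 11.6 * (0.4226, 0.9063) = (5.6210 + 4.9024, -8.0277 + 10.5132) = (10.5234, 2.4855)
End effector: (10.5234, 2.4855)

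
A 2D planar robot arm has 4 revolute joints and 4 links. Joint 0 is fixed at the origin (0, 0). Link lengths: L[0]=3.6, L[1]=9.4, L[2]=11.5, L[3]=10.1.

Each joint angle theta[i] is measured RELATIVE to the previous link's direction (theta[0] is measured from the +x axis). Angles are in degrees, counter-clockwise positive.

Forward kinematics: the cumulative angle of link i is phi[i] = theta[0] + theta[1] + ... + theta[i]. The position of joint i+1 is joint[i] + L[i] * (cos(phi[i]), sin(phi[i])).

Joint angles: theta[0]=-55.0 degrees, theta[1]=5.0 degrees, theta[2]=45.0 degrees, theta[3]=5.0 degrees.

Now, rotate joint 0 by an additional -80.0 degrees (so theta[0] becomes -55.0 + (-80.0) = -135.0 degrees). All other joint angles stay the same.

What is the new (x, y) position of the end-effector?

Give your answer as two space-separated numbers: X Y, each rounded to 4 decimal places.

joint[0] = (0.0000, 0.0000)  (base)
link 0: phi[0] = -135 = -135 deg
  cos(-135 deg) = -0.7071, sin(-135 deg) = -0.7071
  joint[1] = (0.0000, 0.0000) + 3.6 * (-0.7071, -0.7071) = (0.0000 + -2.5456, 0.0000 + -2.5456) = (-2.5456, -2.5456)
link 1: phi[1] = -135 + 5 = -130 deg
  cos(-130 deg) = -0.6428, sin(-130 deg) = -0.7660
  joint[2] = (-2.5456, -2.5456) + 9.4 * (-0.6428, -0.7660) = (-2.5456 + -6.0422, -2.5456 + -7.2008) = (-8.5878, -9.7464)
link 2: phi[2] = -135 + 5 + 45 = -85 deg
  cos(-85 deg) = 0.0872, sin(-85 deg) = -0.9962
  joint[3] = (-8.5878, -9.7464) + 11.5 * (0.0872, -0.9962) = (-8.5878 + 1.0023, -9.7464 + -11.4562) = (-7.5855, -21.2026)
link 3: phi[3] = -135 + 5 + 45 + 5 = -80 deg
  cos(-80 deg) = 0.1736, sin(-80 deg) = -0.9848
  joint[4] = (-7.5855, -21.2026) + 10.1 * (0.1736, -0.9848) = (-7.5855 + 1.7538, -21.2026 + -9.9466) = (-5.8317, -31.1492)
End effector: (-5.8317, -31.1492)

Answer: -5.8317 -31.1492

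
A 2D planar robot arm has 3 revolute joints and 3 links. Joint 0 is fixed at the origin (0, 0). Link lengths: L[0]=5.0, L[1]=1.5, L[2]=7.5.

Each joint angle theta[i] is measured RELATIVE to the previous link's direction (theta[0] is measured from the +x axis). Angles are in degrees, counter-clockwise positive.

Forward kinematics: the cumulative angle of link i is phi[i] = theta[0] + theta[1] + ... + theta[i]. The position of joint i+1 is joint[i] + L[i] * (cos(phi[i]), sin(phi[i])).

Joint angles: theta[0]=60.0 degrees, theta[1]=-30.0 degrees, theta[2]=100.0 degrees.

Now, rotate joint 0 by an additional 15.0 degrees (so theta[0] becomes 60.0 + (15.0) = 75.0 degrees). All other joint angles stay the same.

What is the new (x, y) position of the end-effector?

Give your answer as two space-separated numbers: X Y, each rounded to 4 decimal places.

Answer: -3.7889 10.1921

Derivation:
joint[0] = (0.0000, 0.0000)  (base)
link 0: phi[0] = 75 = 75 deg
  cos(75 deg) = 0.2588, sin(75 deg) = 0.9659
  joint[1] = (0.0000, 0.0000) + 5 * (0.2588, 0.9659) = (0.0000 + 1.2941, 0.0000 + 4.8296) = (1.2941, 4.8296)
link 1: phi[1] = 75 + -30 = 45 deg
  cos(45 deg) = 0.7071, sin(45 deg) = 0.7071
  joint[2] = (1.2941, 4.8296) + 1.5 * (0.7071, 0.7071) = (1.2941 + 1.0607, 4.8296 + 1.0607) = (2.3548, 5.8903)
link 2: phi[2] = 75 + -30 + 100 = 145 deg
  cos(145 deg) = -0.8192, sin(145 deg) = 0.5736
  joint[3] = (2.3548, 5.8903) + 7.5 * (-0.8192, 0.5736) = (2.3548 + -6.1436, 5.8903 + 4.3018) = (-3.7889, 10.1921)
End effector: (-3.7889, 10.1921)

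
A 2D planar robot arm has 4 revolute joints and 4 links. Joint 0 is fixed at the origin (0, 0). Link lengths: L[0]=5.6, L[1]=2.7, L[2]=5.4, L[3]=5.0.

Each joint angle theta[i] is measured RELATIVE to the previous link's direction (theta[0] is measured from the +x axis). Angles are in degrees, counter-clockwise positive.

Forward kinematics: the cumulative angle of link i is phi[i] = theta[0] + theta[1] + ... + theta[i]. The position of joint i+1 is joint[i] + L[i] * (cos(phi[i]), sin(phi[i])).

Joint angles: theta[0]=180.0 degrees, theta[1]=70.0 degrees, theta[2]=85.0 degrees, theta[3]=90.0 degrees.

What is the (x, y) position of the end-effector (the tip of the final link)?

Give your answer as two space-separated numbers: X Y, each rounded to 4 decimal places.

Answer: 0.4837 -0.2878

Derivation:
joint[0] = (0.0000, 0.0000)  (base)
link 0: phi[0] = 180 = 180 deg
  cos(180 deg) = -1.0000, sin(180 deg) = 0.0000
  joint[1] = (0.0000, 0.0000) + 5.6 * (-1.0000, 0.0000) = (0.0000 + -5.6000, 0.0000 + 0.0000) = (-5.6000, 0.0000)
link 1: phi[1] = 180 + 70 = 250 deg
  cos(250 deg) = -0.3420, sin(250 deg) = -0.9397
  joint[2] = (-5.6000, 0.0000) + 2.7 * (-0.3420, -0.9397) = (-5.6000 + -0.9235, 0.0000 + -2.5372) = (-6.5235, -2.5372)
link 2: phi[2] = 180 + 70 + 85 = 335 deg
  cos(335 deg) = 0.9063, sin(335 deg) = -0.4226
  joint[3] = (-6.5235, -2.5372) + 5.4 * (0.9063, -0.4226) = (-6.5235 + 4.8941, -2.5372 + -2.2821) = (-1.6294, -4.8193)
link 3: phi[3] = 180 + 70 + 85 + 90 = 425 deg
  cos(425 deg) = 0.4226, sin(425 deg) = 0.9063
  joint[4] = (-1.6294, -4.8193) + 5 * (0.4226, 0.9063) = (-1.6294 + 2.1131, -4.8193 + 4.5315) = (0.4837, -0.2878)
End effector: (0.4837, -0.2878)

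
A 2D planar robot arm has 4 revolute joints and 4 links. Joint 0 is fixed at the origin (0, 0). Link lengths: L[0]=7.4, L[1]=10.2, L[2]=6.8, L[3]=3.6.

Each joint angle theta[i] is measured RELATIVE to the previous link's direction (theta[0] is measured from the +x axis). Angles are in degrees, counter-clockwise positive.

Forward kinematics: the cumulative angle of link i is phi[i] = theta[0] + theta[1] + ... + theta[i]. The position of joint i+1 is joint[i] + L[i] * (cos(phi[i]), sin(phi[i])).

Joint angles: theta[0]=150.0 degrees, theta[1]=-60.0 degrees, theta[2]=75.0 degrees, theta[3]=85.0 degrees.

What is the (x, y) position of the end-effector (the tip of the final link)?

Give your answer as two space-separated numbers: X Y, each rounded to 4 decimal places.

Answer: -14.2082 12.2771

Derivation:
joint[0] = (0.0000, 0.0000)  (base)
link 0: phi[0] = 150 = 150 deg
  cos(150 deg) = -0.8660, sin(150 deg) = 0.5000
  joint[1] = (0.0000, 0.0000) + 7.4 * (-0.8660, 0.5000) = (0.0000 + -6.4086, 0.0000 + 3.7000) = (-6.4086, 3.7000)
link 1: phi[1] = 150 + -60 = 90 deg
  cos(90 deg) = 0.0000, sin(90 deg) = 1.0000
  joint[2] = (-6.4086, 3.7000) + 10.2 * (0.0000, 1.0000) = (-6.4086 + 0.0000, 3.7000 + 10.2000) = (-6.4086, 13.9000)
link 2: phi[2] = 150 + -60 + 75 = 165 deg
  cos(165 deg) = -0.9659, sin(165 deg) = 0.2588
  joint[3] = (-6.4086, 13.9000) + 6.8 * (-0.9659, 0.2588) = (-6.4086 + -6.5683, 13.9000 + 1.7600) = (-12.9769, 15.6600)
link 3: phi[3] = 150 + -60 + 75 + 85 = 250 deg
  cos(250 deg) = -0.3420, sin(250 deg) = -0.9397
  joint[4] = (-12.9769, 15.6600) + 3.6 * (-0.3420, -0.9397) = (-12.9769 + -1.2313, 15.6600 + -3.3829) = (-14.2082, 12.2771)
End effector: (-14.2082, 12.2771)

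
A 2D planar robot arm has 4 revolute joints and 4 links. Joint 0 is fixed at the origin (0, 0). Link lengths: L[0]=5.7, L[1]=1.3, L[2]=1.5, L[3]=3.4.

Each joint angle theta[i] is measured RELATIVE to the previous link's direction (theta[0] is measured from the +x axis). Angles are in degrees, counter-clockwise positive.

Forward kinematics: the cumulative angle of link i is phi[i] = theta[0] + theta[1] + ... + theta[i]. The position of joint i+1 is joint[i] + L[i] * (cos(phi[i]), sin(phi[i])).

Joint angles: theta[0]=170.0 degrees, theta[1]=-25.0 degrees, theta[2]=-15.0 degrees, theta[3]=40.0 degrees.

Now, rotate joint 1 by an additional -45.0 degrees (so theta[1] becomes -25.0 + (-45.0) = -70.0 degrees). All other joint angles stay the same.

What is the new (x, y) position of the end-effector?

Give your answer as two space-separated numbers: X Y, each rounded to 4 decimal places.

Answer: -7.6586 6.5495

Derivation:
joint[0] = (0.0000, 0.0000)  (base)
link 0: phi[0] = 170 = 170 deg
  cos(170 deg) = -0.9848, sin(170 deg) = 0.1736
  joint[1] = (0.0000, 0.0000) + 5.7 * (-0.9848, 0.1736) = (0.0000 + -5.6134, 0.0000 + 0.9898) = (-5.6134, 0.9898)
link 1: phi[1] = 170 + -70 = 100 deg
  cos(100 deg) = -0.1736, sin(100 deg) = 0.9848
  joint[2] = (-5.6134, 0.9898) + 1.3 * (-0.1736, 0.9848) = (-5.6134 + -0.2257, 0.9898 + 1.2803) = (-5.8391, 2.2700)
link 2: phi[2] = 170 + -70 + -15 = 85 deg
  cos(85 deg) = 0.0872, sin(85 deg) = 0.9962
  joint[3] = (-5.8391, 2.2700) + 1.5 * (0.0872, 0.9962) = (-5.8391 + 0.1307, 2.2700 + 1.4943) = (-5.7084, 3.7643)
link 3: phi[3] = 170 + -70 + -15 + 40 = 125 deg
  cos(125 deg) = -0.5736, sin(125 deg) = 0.8192
  joint[4] = (-5.7084, 3.7643) + 3.4 * (-0.5736, 0.8192) = (-5.7084 + -1.9502, 3.7643 + 2.7851) = (-7.6586, 6.5495)
End effector: (-7.6586, 6.5495)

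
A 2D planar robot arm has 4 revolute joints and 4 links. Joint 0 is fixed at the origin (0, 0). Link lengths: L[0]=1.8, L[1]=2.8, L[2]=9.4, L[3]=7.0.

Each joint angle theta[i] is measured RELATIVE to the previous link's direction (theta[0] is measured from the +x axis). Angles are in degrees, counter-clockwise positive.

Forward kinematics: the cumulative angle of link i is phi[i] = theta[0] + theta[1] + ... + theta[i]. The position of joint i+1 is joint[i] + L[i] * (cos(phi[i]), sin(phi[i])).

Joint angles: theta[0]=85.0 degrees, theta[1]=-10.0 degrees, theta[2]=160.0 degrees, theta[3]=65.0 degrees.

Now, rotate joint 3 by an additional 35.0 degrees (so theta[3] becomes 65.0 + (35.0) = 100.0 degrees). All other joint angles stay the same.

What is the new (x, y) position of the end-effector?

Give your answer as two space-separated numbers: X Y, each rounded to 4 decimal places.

Answer: 1.8341 -6.1606

Derivation:
joint[0] = (0.0000, 0.0000)  (base)
link 0: phi[0] = 85 = 85 deg
  cos(85 deg) = 0.0872, sin(85 deg) = 0.9962
  joint[1] = (0.0000, 0.0000) + 1.8 * (0.0872, 0.9962) = (0.0000 + 0.1569, 0.0000 + 1.7932) = (0.1569, 1.7932)
link 1: phi[1] = 85 + -10 = 75 deg
  cos(75 deg) = 0.2588, sin(75 deg) = 0.9659
  joint[2] = (0.1569, 1.7932) + 2.8 * (0.2588, 0.9659) = (0.1569 + 0.7247, 1.7932 + 2.7046) = (0.8816, 4.4977)
link 2: phi[2] = 85 + -10 + 160 = 235 deg
  cos(235 deg) = -0.5736, sin(235 deg) = -0.8192
  joint[3] = (0.8816, 4.4977) + 9.4 * (-0.5736, -0.8192) = (0.8816 + -5.3916, 4.4977 + -7.7000) = (-4.5100, -3.2023)
link 3: phi[3] = 85 + -10 + 160 + 100 = 335 deg
  cos(335 deg) = 0.9063, sin(335 deg) = -0.4226
  joint[4] = (-4.5100, -3.2023) + 7 * (0.9063, -0.4226) = (-4.5100 + 6.3442, -3.2023 + -2.9583) = (1.8341, -6.1606)
End effector: (1.8341, -6.1606)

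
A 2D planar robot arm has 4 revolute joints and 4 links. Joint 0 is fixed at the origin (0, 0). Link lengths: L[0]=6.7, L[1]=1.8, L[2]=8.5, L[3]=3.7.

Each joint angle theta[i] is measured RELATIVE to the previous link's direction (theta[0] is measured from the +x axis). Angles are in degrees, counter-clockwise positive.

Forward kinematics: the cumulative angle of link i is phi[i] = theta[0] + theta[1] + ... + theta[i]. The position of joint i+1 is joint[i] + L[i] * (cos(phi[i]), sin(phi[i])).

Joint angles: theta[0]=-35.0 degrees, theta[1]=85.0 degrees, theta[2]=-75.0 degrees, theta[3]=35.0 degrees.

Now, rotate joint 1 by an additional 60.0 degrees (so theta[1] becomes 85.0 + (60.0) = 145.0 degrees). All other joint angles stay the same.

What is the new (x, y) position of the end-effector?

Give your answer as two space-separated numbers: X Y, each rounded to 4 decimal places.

Answer: 13.1009 6.2007

Derivation:
joint[0] = (0.0000, 0.0000)  (base)
link 0: phi[0] = -35 = -35 deg
  cos(-35 deg) = 0.8192, sin(-35 deg) = -0.5736
  joint[1] = (0.0000, 0.0000) + 6.7 * (0.8192, -0.5736) = (0.0000 + 5.4883, 0.0000 + -3.8430) = (5.4883, -3.8430)
link 1: phi[1] = -35 + 145 = 110 deg
  cos(110 deg) = -0.3420, sin(110 deg) = 0.9397
  joint[2] = (5.4883, -3.8430) + 1.8 * (-0.3420, 0.9397) = (5.4883 + -0.6156, -3.8430 + 1.6914) = (4.8727, -2.1515)
link 2: phi[2] = -35 + 145 + -75 = 35 deg
  cos(35 deg) = 0.8192, sin(35 deg) = 0.5736
  joint[3] = (4.8727, -2.1515) + 8.5 * (0.8192, 0.5736) = (4.8727 + 6.9628, -2.1515 + 4.8754) = (11.8355, 2.7239)
link 3: phi[3] = -35 + 145 + -75 + 35 = 70 deg
  cos(70 deg) = 0.3420, sin(70 deg) = 0.9397
  joint[4] = (11.8355, 2.7239) + 3.7 * (0.3420, 0.9397) = (11.8355 + 1.2655, 2.7239 + 3.4769) = (13.1009, 6.2007)
End effector: (13.1009, 6.2007)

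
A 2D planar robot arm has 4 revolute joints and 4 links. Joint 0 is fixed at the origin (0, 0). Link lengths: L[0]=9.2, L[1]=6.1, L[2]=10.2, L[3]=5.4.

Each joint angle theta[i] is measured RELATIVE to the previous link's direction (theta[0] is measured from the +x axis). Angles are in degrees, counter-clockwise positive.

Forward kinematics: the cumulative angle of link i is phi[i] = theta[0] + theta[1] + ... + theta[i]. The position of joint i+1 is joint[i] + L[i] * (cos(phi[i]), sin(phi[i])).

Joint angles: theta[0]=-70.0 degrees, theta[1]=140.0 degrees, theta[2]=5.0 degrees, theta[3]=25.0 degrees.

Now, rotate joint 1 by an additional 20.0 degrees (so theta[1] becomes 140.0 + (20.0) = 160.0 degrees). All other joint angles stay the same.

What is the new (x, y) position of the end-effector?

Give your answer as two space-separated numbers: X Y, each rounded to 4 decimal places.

Answer: -0.4424 12.2926

Derivation:
joint[0] = (0.0000, 0.0000)  (base)
link 0: phi[0] = -70 = -70 deg
  cos(-70 deg) = 0.3420, sin(-70 deg) = -0.9397
  joint[1] = (0.0000, 0.0000) + 9.2 * (0.3420, -0.9397) = (0.0000 + 3.1466, 0.0000 + -8.6452) = (3.1466, -8.6452)
link 1: phi[1] = -70 + 160 = 90 deg
  cos(90 deg) = 0.0000, sin(90 deg) = 1.0000
  joint[2] = (3.1466, -8.6452) + 6.1 * (0.0000, 1.0000) = (3.1466 + 0.0000, -8.6452 + 6.1000) = (3.1466, -2.5452)
link 2: phi[2] = -70 + 160 + 5 = 95 deg
  cos(95 deg) = -0.0872, sin(95 deg) = 0.9962
  joint[3] = (3.1466, -2.5452) + 10.2 * (-0.0872, 0.9962) = (3.1466 + -0.8890, -2.5452 + 10.1612) = (2.2576, 7.6160)
link 3: phi[3] = -70 + 160 + 5 + 25 = 120 deg
  cos(120 deg) = -0.5000, sin(120 deg) = 0.8660
  joint[4] = (2.2576, 7.6160) + 5.4 * (-0.5000, 0.8660) = (2.2576 + -2.7000, 7.6160 + 4.6765) = (-0.4424, 12.2926)
End effector: (-0.4424, 12.2926)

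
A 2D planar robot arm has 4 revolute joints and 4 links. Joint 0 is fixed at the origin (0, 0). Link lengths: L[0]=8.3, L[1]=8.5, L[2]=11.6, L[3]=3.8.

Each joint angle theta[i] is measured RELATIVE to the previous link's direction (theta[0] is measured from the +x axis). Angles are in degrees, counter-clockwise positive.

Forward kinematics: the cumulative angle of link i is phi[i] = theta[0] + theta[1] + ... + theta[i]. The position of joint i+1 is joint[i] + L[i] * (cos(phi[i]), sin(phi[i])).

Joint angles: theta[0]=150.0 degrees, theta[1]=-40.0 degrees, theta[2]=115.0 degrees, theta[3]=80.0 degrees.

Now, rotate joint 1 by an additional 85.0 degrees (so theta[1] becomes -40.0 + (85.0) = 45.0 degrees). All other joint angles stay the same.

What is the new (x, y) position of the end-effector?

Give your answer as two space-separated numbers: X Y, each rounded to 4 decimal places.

joint[0] = (0.0000, 0.0000)  (base)
link 0: phi[0] = 150 = 150 deg
  cos(150 deg) = -0.8660, sin(150 deg) = 0.5000
  joint[1] = (0.0000, 0.0000) + 8.3 * (-0.8660, 0.5000) = (0.0000 + -7.1880, 0.0000 + 4.1500) = (-7.1880, 4.1500)
link 1: phi[1] = 150 + 45 = 195 deg
  cos(195 deg) = -0.9659, sin(195 deg) = -0.2588
  joint[2] = (-7.1880, 4.1500) + 8.5 * (-0.9659, -0.2588) = (-7.1880 + -8.2104, 4.1500 + -2.2000) = (-15.3984, 1.9500)
link 2: phi[2] = 150 + 45 + 115 = 310 deg
  cos(310 deg) = 0.6428, sin(310 deg) = -0.7660
  joint[3] = (-15.3984, 1.9500) + 11.6 * (0.6428, -0.7660) = (-15.3984 + 7.4563, 1.9500 + -8.8861) = (-7.9420, -6.9361)
link 3: phi[3] = 150 + 45 + 115 + 80 = 390 deg
  cos(390 deg) = 0.8660, sin(390 deg) = 0.5000
  joint[4] = (-7.9420, -6.9361) + 3.8 * (0.8660, 0.5000) = (-7.9420 + 3.2909, -6.9361 + 1.9000) = (-4.6511, -5.0361)
End effector: (-4.6511, -5.0361)

Answer: -4.6511 -5.0361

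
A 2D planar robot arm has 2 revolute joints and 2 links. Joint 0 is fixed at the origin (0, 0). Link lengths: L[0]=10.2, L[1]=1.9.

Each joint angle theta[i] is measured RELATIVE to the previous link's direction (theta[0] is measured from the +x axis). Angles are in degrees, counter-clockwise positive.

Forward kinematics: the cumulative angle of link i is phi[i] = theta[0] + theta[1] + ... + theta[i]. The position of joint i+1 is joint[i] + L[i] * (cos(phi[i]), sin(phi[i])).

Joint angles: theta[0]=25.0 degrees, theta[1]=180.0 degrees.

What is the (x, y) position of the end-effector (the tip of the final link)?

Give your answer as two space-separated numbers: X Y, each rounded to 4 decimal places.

Answer: 7.5224 3.5077

Derivation:
joint[0] = (0.0000, 0.0000)  (base)
link 0: phi[0] = 25 = 25 deg
  cos(25 deg) = 0.9063, sin(25 deg) = 0.4226
  joint[1] = (0.0000, 0.0000) + 10.2 * (0.9063, 0.4226) = (0.0000 + 9.2443, 0.0000 + 4.3107) = (9.2443, 4.3107)
link 1: phi[1] = 25 + 180 = 205 deg
  cos(205 deg) = -0.9063, sin(205 deg) = -0.4226
  joint[2] = (9.2443, 4.3107) + 1.9 * (-0.9063, -0.4226) = (9.2443 + -1.7220, 4.3107 + -0.8030) = (7.5224, 3.5077)
End effector: (7.5224, 3.5077)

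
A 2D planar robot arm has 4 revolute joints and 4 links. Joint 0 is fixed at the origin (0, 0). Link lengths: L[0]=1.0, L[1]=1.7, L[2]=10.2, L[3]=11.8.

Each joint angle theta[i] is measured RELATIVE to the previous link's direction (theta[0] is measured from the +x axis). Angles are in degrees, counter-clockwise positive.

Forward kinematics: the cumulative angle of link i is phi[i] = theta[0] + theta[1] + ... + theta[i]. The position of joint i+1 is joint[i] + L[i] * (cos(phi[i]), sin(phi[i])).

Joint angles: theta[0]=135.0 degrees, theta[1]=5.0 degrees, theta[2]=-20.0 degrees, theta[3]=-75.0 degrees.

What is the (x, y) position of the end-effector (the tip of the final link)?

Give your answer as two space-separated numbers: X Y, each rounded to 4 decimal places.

Answer: 1.2345 18.9772

Derivation:
joint[0] = (0.0000, 0.0000)  (base)
link 0: phi[0] = 135 = 135 deg
  cos(135 deg) = -0.7071, sin(135 deg) = 0.7071
  joint[1] = (0.0000, 0.0000) + 1 * (-0.7071, 0.7071) = (0.0000 + -0.7071, 0.0000 + 0.7071) = (-0.7071, 0.7071)
link 1: phi[1] = 135 + 5 = 140 deg
  cos(140 deg) = -0.7660, sin(140 deg) = 0.6428
  joint[2] = (-0.7071, 0.7071) + 1.7 * (-0.7660, 0.6428) = (-0.7071 + -1.3023, 0.7071 + 1.0927) = (-2.0094, 1.7998)
link 2: phi[2] = 135 + 5 + -20 = 120 deg
  cos(120 deg) = -0.5000, sin(120 deg) = 0.8660
  joint[3] = (-2.0094, 1.7998) + 10.2 * (-0.5000, 0.8660) = (-2.0094 + -5.1000, 1.7998 + 8.8335) = (-7.1094, 10.6333)
link 3: phi[3] = 135 + 5 + -20 + -75 = 45 deg
  cos(45 deg) = 0.7071, sin(45 deg) = 0.7071
  joint[4] = (-7.1094, 10.6333) + 11.8 * (0.7071, 0.7071) = (-7.1094 + 8.3439, 10.6333 + 8.3439) = (1.2345, 18.9772)
End effector: (1.2345, 18.9772)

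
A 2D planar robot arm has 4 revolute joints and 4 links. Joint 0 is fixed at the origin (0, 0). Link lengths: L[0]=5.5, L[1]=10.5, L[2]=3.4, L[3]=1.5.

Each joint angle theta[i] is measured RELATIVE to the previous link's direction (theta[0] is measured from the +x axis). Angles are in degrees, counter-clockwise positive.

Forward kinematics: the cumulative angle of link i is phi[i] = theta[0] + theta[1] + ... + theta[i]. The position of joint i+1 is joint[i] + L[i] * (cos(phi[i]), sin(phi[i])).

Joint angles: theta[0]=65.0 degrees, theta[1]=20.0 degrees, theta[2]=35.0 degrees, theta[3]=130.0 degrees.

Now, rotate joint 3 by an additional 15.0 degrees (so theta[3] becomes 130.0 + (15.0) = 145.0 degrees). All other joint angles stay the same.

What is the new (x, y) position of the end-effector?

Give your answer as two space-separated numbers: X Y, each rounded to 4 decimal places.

Answer: 1.4088 16.8949

Derivation:
joint[0] = (0.0000, 0.0000)  (base)
link 0: phi[0] = 65 = 65 deg
  cos(65 deg) = 0.4226, sin(65 deg) = 0.9063
  joint[1] = (0.0000, 0.0000) + 5.5 * (0.4226, 0.9063) = (0.0000 + 2.3244, 0.0000 + 4.9847) = (2.3244, 4.9847)
link 1: phi[1] = 65 + 20 = 85 deg
  cos(85 deg) = 0.0872, sin(85 deg) = 0.9962
  joint[2] = (2.3244, 4.9847) + 10.5 * (0.0872, 0.9962) = (2.3244 + 0.9151, 4.9847 + 10.4600) = (3.2395, 15.4447)
link 2: phi[2] = 65 + 20 + 35 = 120 deg
  cos(120 deg) = -0.5000, sin(120 deg) = 0.8660
  joint[3] = (3.2395, 15.4447) + 3.4 * (-0.5000, 0.8660) = (3.2395 + -1.7000, 15.4447 + 2.9445) = (1.5395, 18.3892)
link 3: phi[3] = 65 + 20 + 35 + 145 = 265 deg
  cos(265 deg) = -0.0872, sin(265 deg) = -0.9962
  joint[4] = (1.5395, 18.3892) + 1.5 * (-0.0872, -0.9962) = (1.5395 + -0.1307, 18.3892 + -1.4943) = (1.4088, 16.8949)
End effector: (1.4088, 16.8949)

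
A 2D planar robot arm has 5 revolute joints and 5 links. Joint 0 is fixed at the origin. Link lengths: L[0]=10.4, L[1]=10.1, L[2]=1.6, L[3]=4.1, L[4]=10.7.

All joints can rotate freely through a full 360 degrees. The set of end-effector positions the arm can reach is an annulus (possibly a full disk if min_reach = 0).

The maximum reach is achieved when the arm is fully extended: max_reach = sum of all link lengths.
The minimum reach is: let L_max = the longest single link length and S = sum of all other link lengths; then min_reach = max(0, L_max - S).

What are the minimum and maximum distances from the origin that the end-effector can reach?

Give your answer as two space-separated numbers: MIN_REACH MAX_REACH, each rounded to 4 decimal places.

Answer: 0.0000 36.9000

Derivation:
Link lengths: [10.4, 10.1, 1.6, 4.1, 10.7]
max_reach = 10.4 + 10.1 + 1.6 + 4.1 + 10.7 = 36.9
L_max = max([10.4, 10.1, 1.6, 4.1, 10.7]) = 10.7
S (sum of others) = 36.9 - 10.7 = 26.2
min_reach = max(0, 10.7 - 26.2) = max(0, -15.5) = 0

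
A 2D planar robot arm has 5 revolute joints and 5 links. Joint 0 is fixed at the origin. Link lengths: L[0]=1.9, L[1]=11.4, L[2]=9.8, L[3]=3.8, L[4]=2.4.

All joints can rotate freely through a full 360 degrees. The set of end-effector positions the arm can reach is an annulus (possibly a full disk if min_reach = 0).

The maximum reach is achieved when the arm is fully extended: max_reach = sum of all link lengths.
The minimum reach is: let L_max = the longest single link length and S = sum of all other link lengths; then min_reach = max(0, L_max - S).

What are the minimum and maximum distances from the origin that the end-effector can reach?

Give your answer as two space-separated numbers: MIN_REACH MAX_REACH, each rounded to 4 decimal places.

Link lengths: [1.9, 11.4, 9.8, 3.8, 2.4]
max_reach = 1.9 + 11.4 + 9.8 + 3.8 + 2.4 = 29.3
L_max = max([1.9, 11.4, 9.8, 3.8, 2.4]) = 11.4
S (sum of others) = 29.3 - 11.4 = 17.9
min_reach = max(0, 11.4 - 17.9) = max(0, -6.5) = 0

Answer: 0.0000 29.3000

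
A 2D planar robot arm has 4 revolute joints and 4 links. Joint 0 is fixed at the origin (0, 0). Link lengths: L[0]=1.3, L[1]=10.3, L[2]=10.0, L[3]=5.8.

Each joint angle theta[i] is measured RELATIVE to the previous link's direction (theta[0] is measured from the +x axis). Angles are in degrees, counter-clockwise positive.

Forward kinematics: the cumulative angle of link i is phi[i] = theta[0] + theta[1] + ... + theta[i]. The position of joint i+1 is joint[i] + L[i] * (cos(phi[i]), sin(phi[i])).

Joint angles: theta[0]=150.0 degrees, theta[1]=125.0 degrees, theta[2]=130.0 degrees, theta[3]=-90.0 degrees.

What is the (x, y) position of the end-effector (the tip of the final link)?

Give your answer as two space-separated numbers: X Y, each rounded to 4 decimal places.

joint[0] = (0.0000, 0.0000)  (base)
link 0: phi[0] = 150 = 150 deg
  cos(150 deg) = -0.8660, sin(150 deg) = 0.5000
  joint[1] = (0.0000, 0.0000) + 1.3 * (-0.8660, 0.5000) = (0.0000 + -1.1258, 0.0000 + 0.6500) = (-1.1258, 0.6500)
link 1: phi[1] = 150 + 125 = 275 deg
  cos(275 deg) = 0.0872, sin(275 deg) = -0.9962
  joint[2] = (-1.1258, 0.6500) + 10.3 * (0.0872, -0.9962) = (-1.1258 + 0.8977, 0.6500 + -10.2608) = (-0.2281, -9.6108)
link 2: phi[2] = 150 + 125 + 130 = 405 deg
  cos(405 deg) = 0.7071, sin(405 deg) = 0.7071
  joint[3] = (-0.2281, -9.6108) + 10 * (0.7071, 0.7071) = (-0.2281 + 7.0711, -9.6108 + 7.0711) = (6.8429, -2.5397)
link 3: phi[3] = 150 + 125 + 130 + -90 = 315 deg
  cos(315 deg) = 0.7071, sin(315 deg) = -0.7071
  joint[4] = (6.8429, -2.5397) + 5.8 * (0.7071, -0.7071) = (6.8429 + 4.1012, -2.5397 + -4.1012) = (10.9442, -6.6410)
End effector: (10.9442, -6.6410)

Answer: 10.9442 -6.6410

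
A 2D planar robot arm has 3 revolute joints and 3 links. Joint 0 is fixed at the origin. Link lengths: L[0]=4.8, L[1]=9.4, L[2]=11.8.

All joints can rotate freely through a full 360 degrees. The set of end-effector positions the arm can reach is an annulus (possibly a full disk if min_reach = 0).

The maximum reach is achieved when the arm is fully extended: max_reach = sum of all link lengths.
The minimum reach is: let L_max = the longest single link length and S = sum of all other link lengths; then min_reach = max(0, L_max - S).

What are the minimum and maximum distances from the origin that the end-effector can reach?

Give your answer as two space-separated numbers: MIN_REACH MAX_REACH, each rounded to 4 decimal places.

Link lengths: [4.8, 9.4, 11.8]
max_reach = 4.8 + 9.4 + 11.8 = 26
L_max = max([4.8, 9.4, 11.8]) = 11.8
S (sum of others) = 26 - 11.8 = 14.2
min_reach = max(0, 11.8 - 14.2) = max(0, -2.4) = 0

Answer: 0.0000 26.0000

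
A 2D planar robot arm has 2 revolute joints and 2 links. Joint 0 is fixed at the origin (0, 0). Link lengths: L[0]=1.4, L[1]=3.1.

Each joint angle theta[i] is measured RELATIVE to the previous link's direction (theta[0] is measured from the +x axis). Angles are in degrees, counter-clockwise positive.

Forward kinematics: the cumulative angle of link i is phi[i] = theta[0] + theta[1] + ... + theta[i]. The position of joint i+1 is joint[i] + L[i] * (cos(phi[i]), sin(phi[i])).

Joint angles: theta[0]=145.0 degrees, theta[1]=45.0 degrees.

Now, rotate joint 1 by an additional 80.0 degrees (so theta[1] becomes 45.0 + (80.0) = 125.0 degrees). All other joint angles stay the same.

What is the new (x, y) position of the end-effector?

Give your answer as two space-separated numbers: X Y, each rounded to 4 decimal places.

joint[0] = (0.0000, 0.0000)  (base)
link 0: phi[0] = 145 = 145 deg
  cos(145 deg) = -0.8192, sin(145 deg) = 0.5736
  joint[1] = (0.0000, 0.0000) + 1.4 * (-0.8192, 0.5736) = (0.0000 + -1.1468, 0.0000 + 0.8030) = (-1.1468, 0.8030)
link 1: phi[1] = 145 + 125 = 270 deg
  cos(270 deg) = -0.0000, sin(270 deg) = -1.0000
  joint[2] = (-1.1468, 0.8030) + 3.1 * (-0.0000, -1.0000) = (-1.1468 + -0.0000, 0.8030 + -3.1000) = (-1.1468, -2.2970)
End effector: (-1.1468, -2.2970)

Answer: -1.1468 -2.2970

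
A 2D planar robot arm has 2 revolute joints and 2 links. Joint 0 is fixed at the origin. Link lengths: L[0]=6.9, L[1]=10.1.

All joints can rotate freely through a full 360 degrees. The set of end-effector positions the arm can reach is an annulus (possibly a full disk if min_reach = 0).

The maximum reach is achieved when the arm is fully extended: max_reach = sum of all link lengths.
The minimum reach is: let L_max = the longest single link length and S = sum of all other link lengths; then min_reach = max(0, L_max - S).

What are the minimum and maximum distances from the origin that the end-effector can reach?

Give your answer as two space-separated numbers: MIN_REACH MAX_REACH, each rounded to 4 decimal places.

Answer: 3.2000 17.0000

Derivation:
Link lengths: [6.9, 10.1]
max_reach = 6.9 + 10.1 = 17
L_max = max([6.9, 10.1]) = 10.1
S (sum of others) = 17 - 10.1 = 6.9
min_reach = max(0, 10.1 - 6.9) = max(0, 3.2) = 3.2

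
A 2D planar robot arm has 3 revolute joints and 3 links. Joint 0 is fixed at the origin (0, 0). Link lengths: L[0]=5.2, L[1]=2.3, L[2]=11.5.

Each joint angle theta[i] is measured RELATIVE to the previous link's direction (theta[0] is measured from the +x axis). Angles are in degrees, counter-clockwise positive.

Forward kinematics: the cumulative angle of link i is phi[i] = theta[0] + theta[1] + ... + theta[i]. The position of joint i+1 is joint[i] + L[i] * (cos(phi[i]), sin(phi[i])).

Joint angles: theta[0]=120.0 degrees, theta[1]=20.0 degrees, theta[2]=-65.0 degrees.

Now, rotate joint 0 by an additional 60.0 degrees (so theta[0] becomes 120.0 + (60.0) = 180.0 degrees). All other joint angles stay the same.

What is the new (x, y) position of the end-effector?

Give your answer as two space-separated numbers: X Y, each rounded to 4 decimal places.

Answer: -15.4930 7.3451

Derivation:
joint[0] = (0.0000, 0.0000)  (base)
link 0: phi[0] = 180 = 180 deg
  cos(180 deg) = -1.0000, sin(180 deg) = 0.0000
  joint[1] = (0.0000, 0.0000) + 5.2 * (-1.0000, 0.0000) = (0.0000 + -5.2000, 0.0000 + 0.0000) = (-5.2000, 0.0000)
link 1: phi[1] = 180 + 20 = 200 deg
  cos(200 deg) = -0.9397, sin(200 deg) = -0.3420
  joint[2] = (-5.2000, 0.0000) + 2.3 * (-0.9397, -0.3420) = (-5.2000 + -2.1613, 0.0000 + -0.7866) = (-7.3613, -0.7866)
link 2: phi[2] = 180 + 20 + -65 = 135 deg
  cos(135 deg) = -0.7071, sin(135 deg) = 0.7071
  joint[3] = (-7.3613, -0.7866) + 11.5 * (-0.7071, 0.7071) = (-7.3613 + -8.1317, -0.7866 + 8.1317) = (-15.4930, 7.3451)
End effector: (-15.4930, 7.3451)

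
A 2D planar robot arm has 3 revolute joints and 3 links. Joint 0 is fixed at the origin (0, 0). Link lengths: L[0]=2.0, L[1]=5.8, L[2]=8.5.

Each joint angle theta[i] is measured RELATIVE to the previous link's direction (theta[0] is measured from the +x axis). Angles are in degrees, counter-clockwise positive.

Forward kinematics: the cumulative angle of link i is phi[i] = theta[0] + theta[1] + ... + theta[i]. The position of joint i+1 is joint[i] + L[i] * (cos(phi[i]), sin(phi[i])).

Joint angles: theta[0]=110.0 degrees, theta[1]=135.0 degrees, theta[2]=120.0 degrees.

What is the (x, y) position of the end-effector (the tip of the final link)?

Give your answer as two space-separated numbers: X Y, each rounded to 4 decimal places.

Answer: 5.3324 -2.6364

Derivation:
joint[0] = (0.0000, 0.0000)  (base)
link 0: phi[0] = 110 = 110 deg
  cos(110 deg) = -0.3420, sin(110 deg) = 0.9397
  joint[1] = (0.0000, 0.0000) + 2 * (-0.3420, 0.9397) = (0.0000 + -0.6840, 0.0000 + 1.8794) = (-0.6840, 1.8794)
link 1: phi[1] = 110 + 135 = 245 deg
  cos(245 deg) = -0.4226, sin(245 deg) = -0.9063
  joint[2] = (-0.6840, 1.8794) + 5.8 * (-0.4226, -0.9063) = (-0.6840 + -2.4512, 1.8794 + -5.2566) = (-3.1352, -3.3772)
link 2: phi[2] = 110 + 135 + 120 = 365 deg
  cos(365 deg) = 0.9962, sin(365 deg) = 0.0872
  joint[3] = (-3.1352, -3.3772) + 8.5 * (0.9962, 0.0872) = (-3.1352 + 8.4677, -3.3772 + 0.7408) = (5.3324, -2.6364)
End effector: (5.3324, -2.6364)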